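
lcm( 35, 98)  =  490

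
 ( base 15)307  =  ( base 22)190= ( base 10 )682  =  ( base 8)1252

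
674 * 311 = 209614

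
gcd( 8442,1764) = 126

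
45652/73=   625 + 27/73 = 625.37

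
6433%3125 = 183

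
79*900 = 71100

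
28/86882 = 14/43441=0.00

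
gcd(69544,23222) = 2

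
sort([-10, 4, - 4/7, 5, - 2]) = [ - 10, - 2 ,-4/7,4, 5] 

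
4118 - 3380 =738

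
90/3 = 30 =30.00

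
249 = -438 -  - 687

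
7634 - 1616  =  6018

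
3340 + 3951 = 7291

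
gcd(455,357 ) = 7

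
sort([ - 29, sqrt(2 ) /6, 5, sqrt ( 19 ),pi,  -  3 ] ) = [  -  29,  -  3,sqrt( 2)/6, pi, sqrt(19),5 ]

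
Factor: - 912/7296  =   - 1/8=- 2^( - 3)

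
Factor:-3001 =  - 3001^1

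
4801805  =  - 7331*( - 655 )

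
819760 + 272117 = 1091877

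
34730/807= 43  +  29/807 = 43.04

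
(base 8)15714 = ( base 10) 7116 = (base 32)6UC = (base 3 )100202120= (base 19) 10DA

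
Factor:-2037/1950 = - 2^(-1)*5^ (  -  2)*7^1 * 13^ ( - 1)*97^1 = - 679/650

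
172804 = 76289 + 96515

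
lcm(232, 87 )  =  696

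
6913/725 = 6913/725 = 9.54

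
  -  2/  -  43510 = 1/21755 = 0.00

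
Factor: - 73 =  - 73^1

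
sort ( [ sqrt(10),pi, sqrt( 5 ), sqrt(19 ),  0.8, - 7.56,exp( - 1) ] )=[  -  7.56,exp(  -  1),  0.8,sqrt( 5), pi, sqrt(10), sqrt( 19)] 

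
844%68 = 28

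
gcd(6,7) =1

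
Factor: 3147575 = 5^2*137^1*919^1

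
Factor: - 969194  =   - 2^1*484597^1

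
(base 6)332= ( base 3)11202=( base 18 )72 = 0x80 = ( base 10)128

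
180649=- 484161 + 664810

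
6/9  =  2/3= 0.67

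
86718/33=2627+9/11 = 2627.82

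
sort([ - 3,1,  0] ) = [ - 3,  0 , 1]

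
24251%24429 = 24251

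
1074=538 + 536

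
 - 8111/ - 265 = 30+161/265  =  30.61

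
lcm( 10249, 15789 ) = 584193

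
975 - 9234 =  - 8259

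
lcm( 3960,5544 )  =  27720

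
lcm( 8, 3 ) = 24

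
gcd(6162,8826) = 6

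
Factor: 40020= 2^2*3^1*5^1*23^1*29^1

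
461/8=57 + 5/8 = 57.62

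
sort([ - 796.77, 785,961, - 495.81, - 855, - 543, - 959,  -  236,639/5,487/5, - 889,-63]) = [ - 959, - 889, - 855, - 796.77, - 543, - 495.81, - 236 , - 63,487/5, 639/5,  785, 961]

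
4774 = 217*22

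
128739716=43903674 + 84836042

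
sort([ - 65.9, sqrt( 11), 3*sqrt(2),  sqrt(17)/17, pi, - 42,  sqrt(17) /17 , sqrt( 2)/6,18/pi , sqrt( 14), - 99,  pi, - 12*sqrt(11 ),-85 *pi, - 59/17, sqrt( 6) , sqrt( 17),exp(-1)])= [ - 85  *pi, - 99, - 65.9  , - 42,-12*sqrt( 11), - 59/17, sqrt(2)/6  ,  sqrt(17 )/17 , sqrt(17)/17,  exp( -1),sqrt(6),pi, pi, sqrt( 11),  sqrt(14),sqrt(17),3 * sqrt( 2 ), 18/pi] 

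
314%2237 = 314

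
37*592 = 21904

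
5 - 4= 1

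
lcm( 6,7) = 42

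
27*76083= 2054241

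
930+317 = 1247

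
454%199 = 56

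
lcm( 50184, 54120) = 2760120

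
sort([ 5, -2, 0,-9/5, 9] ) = [ - 2, - 9/5,0,5, 9 ]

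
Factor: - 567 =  - 3^4*7^1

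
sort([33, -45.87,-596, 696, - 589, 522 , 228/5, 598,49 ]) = [ - 596,-589, - 45.87,  33 , 228/5,49, 522 , 598,696] 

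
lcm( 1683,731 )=72369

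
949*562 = 533338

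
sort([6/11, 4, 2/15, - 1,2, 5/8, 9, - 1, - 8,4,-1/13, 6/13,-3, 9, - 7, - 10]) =[ - 10, - 8, - 7, - 3, - 1, - 1, - 1/13, 2/15, 6/13, 6/11, 5/8,2, 4,  4, 9, 9 ]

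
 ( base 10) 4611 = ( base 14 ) 1975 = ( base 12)2803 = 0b1001000000011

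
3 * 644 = 1932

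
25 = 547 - 522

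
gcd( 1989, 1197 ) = 9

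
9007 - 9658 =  - 651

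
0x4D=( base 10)77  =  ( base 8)115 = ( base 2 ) 1001101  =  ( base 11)70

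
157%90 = 67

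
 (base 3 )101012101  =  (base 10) 7435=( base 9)11171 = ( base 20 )IBF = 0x1d0b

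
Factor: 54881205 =3^1  *  5^1*3658747^1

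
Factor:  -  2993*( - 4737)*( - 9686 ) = -2^1*3^1*29^1*41^1*73^1*167^1*1579^1 = - 137326567926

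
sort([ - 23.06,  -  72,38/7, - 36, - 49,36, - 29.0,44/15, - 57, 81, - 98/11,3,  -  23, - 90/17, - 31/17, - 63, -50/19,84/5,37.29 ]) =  [ - 72, - 63, - 57, - 49, - 36, - 29.0, - 23.06, - 23  ,-98/11, - 90/17, - 50/19, - 31/17,44/15,3, 38/7, 84/5,36, 37.29,81] 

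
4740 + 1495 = 6235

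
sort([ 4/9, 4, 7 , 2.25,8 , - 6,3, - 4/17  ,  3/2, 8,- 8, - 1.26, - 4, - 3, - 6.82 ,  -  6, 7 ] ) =[ - 8, - 6.82, - 6, - 6, - 4, -3,-1.26, - 4/17, 4/9,3/2,2.25, 3, 4,7,7,  8, 8]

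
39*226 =8814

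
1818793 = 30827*59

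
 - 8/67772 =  - 1 + 16941/16943 = - 0.00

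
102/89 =102/89 = 1.15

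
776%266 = 244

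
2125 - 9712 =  - 7587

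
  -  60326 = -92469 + 32143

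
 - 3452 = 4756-8208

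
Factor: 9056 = 2^5*283^1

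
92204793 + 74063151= 166267944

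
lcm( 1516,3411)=13644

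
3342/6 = 557  =  557.00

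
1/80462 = 1/80462 = 0.00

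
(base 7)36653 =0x2579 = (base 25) f8i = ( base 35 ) 7t3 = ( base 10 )9593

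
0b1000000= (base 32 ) 20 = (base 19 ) 37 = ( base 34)1u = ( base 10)64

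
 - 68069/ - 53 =1284 + 17/53 = 1284.32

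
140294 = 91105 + 49189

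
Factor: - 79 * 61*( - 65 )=313235 = 5^1*13^1 * 61^1*79^1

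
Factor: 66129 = 3^1 * 7^1 * 47^1* 67^1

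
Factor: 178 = 2^1*89^1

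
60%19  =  3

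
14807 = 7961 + 6846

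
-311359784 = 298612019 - 609971803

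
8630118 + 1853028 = 10483146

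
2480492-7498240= - 5017748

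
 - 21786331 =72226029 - 94012360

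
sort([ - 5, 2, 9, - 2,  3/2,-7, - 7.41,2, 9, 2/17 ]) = [ - 7.41, - 7, - 5, - 2,2/17, 3/2, 2, 2,  9, 9] 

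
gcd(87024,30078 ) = 6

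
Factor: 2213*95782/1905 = 2^1*3^( - 1)*5^( - 1)*83^1*127^(-1 )*577^1*2213^1=211965566/1905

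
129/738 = 43/246 = 0.17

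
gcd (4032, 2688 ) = 1344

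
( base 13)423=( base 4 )23001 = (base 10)705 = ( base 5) 10310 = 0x2c1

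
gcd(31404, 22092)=12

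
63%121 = 63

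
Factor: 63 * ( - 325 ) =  - 20475 = - 3^2* 5^2*7^1 *13^1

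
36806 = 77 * 478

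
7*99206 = 694442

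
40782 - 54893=- 14111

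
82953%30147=22659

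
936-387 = 549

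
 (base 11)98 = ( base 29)3k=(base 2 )1101011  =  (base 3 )10222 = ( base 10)107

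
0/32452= 0 = 0.00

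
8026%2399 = 829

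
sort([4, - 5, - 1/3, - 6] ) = [ - 6, -5, - 1/3, 4 ] 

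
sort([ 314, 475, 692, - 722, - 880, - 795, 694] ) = [ - 880,- 795, - 722,  314,475, 692,694]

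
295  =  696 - 401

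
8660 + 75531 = 84191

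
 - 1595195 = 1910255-3505450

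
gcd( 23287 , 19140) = 319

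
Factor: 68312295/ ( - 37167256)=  - 2^( - 3)*3^3*5^1*7^(-1)*71^1 * 109^( - 1)*6089^( - 1) * 7127^1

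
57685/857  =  67+266/857 =67.31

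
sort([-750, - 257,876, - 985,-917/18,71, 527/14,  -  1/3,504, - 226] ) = [ - 985,  -  750,-257,  -  226, - 917/18,- 1/3,527/14, 71 , 504,876] 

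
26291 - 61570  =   - 35279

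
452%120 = 92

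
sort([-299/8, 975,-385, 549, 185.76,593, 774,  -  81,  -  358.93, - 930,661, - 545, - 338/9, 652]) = [ - 930,-545, - 385, - 358.93,-81,  -  338/9, - 299/8, 185.76, 549, 593,652,661, 774, 975]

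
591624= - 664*( - 891 ) 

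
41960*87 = 3650520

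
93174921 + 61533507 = 154708428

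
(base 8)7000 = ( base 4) 320000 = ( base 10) 3584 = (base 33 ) 39K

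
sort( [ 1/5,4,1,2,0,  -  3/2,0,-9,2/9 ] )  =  [- 9, - 3/2, 0 , 0, 1/5,2/9 , 1, 2, 4]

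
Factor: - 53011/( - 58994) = 2^( -1)*7^1*13^( - 1 ) * 2269^( - 1)*7573^1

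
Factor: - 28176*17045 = -480259920 = - 2^4*3^1*5^1*7^1* 487^1*587^1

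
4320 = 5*864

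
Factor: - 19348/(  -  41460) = 7/15 = 3^( -1 )* 5^ ( - 1)*7^1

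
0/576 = 0 = 0.00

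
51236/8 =12809/2 = 6404.50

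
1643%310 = 93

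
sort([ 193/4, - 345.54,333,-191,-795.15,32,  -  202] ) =[-795.15, - 345.54, - 202, - 191,32,193/4 , 333 ] 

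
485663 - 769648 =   -  283985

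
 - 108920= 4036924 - 4145844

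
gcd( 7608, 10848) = 24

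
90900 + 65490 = 156390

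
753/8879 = 753/8879 =0.08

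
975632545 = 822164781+153467764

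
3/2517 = 1/839=0.00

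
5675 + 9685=15360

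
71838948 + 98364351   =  170203299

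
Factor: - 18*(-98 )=1764 = 2^2*3^2*7^2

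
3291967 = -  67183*( - 49 ) 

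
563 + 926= 1489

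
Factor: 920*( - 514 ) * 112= - 2^8*5^1*7^1 *23^1*257^1 = - 52962560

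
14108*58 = 818264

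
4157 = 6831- 2674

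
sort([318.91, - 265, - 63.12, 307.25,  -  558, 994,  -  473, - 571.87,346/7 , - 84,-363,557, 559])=[-571.87,-558, - 473, - 363, - 265,  -  84, - 63.12,346/7,307.25, 318.91, 557, 559, 994]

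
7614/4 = 1903+1/2 = 1903.50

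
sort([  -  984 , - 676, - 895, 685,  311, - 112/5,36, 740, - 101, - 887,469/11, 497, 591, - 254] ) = [-984,-895, - 887, - 676,- 254,-101, - 112/5, 36,469/11,311,497, 591, 685, 740 ]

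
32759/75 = 436 + 59/75  =  436.79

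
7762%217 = 167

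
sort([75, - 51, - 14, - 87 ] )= [-87, - 51, - 14, 75 ] 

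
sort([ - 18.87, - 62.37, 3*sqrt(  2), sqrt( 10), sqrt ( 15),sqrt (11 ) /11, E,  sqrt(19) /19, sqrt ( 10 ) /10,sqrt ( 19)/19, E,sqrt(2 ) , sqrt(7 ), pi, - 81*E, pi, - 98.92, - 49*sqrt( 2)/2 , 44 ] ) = [ - 81*E, - 98.92, - 62.37,- 49*sqrt(2 ) /2, - 18.87, sqrt( 19)/19,sqrt( 19)/19,  sqrt(11)/11, sqrt(10) /10,sqrt(2), sqrt( 7),E, E , pi,pi,sqrt(10), sqrt(15 ),3*sqrt( 2),44 ]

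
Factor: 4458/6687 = 2/3 = 2^1*3^(-1) 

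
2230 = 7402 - 5172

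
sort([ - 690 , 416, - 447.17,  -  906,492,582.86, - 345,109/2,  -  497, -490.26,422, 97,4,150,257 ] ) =[ - 906, - 690, - 497,-490.26, - 447.17, - 345,4,109/2,97,150, 257,416,422, 492, 582.86]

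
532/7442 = 266/3721 =0.07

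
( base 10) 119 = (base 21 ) 5e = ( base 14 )87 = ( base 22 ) 59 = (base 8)167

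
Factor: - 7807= - 37^1*211^1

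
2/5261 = 2/5261 = 0.00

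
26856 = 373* 72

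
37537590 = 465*80726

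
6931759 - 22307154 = - 15375395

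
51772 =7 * 7396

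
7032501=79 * 89019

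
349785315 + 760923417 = 1110708732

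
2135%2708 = 2135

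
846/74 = 423/37 = 11.43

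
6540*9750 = 63765000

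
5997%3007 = 2990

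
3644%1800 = 44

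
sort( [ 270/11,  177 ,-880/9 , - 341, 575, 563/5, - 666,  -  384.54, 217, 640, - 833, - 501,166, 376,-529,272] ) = [- 833, - 666,  -  529, - 501, -384.54, -341, - 880/9, 270/11,563/5, 166,177, 217,272 , 376,  575,640]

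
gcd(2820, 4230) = 1410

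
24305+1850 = 26155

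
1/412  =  1/412  =  0.00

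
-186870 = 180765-367635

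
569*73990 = 42100310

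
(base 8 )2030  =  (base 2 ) 10000011000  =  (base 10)1048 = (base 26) 1e8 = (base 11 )873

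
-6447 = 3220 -9667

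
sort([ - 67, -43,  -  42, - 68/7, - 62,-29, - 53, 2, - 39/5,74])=[ - 67, - 62,-53, - 43, - 42,-29, - 68/7,-39/5, 2, 74]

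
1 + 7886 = 7887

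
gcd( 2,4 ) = 2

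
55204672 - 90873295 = - 35668623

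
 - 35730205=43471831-79202036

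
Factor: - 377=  -13^1  *  29^1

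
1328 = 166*8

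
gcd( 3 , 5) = 1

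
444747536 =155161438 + 289586098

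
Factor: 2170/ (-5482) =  - 1085/2741 = - 5^1  *7^1*31^1*2741^( - 1)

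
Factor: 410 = 2^1 * 5^1*41^1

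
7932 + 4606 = 12538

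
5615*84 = 471660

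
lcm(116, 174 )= 348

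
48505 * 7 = 339535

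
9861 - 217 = 9644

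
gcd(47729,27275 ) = 1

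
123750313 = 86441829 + 37308484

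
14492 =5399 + 9093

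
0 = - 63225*0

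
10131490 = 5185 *1954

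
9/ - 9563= - 1+9554/9563 = - 0.00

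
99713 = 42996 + 56717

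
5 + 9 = 14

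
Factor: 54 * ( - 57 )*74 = -227772 =- 2^2*3^4*19^1 * 37^1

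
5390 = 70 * 77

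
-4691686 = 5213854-9905540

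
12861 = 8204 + 4657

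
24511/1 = 24511 = 24511.00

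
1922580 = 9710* 198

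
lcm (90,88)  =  3960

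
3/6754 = 3/6754 = 0.00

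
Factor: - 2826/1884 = -3/2  =  - 2^ ( - 1)*3^1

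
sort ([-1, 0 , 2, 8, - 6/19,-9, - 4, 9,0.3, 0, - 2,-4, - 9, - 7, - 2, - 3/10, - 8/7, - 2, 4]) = [ - 9, -9, - 7, - 4, - 4, - 2, - 2, - 2, - 8/7, - 1, - 6/19, - 3/10, 0, 0, 0.3,2, 4, 8, 9]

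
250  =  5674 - 5424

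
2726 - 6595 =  - 3869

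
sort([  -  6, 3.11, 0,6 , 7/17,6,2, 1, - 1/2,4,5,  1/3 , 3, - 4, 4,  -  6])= [ - 6, - 6 , - 4, - 1/2,0, 1/3, 7/17,1, 2,3, 3.11,4,4, 5,6,6]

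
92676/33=2808 + 4/11 =2808.36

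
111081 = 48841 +62240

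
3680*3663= 13479840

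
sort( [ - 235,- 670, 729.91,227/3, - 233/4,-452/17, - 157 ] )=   [ - 670 , - 235, -157, - 233/4 , - 452/17, 227/3, 729.91]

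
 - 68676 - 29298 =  - 97974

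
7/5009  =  7/5009=0.00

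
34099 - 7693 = 26406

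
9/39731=9/39731 = 0.00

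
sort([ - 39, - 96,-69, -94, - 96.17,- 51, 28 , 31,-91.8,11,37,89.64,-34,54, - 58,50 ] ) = [-96.17, - 96,-94, - 91.8, - 69,  -  58,  -  51, - 39, - 34 , 11,28, 31, 37, 50,54,  89.64]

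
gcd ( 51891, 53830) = 7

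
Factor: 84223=84223^1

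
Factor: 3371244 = 2^2*3^1 *499^1*563^1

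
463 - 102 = 361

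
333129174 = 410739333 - 77610159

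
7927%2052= 1771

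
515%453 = 62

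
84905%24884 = 10253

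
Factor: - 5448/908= - 2^1* 3^1 = - 6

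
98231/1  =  98231 = 98231.00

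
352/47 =352/47 =7.49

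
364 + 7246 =7610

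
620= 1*620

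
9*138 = 1242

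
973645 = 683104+290541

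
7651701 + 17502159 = 25153860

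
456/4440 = 19/185= 0.10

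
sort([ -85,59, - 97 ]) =[ - 97 ,-85,  59]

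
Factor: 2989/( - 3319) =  - 7^2 *61^1*  3319^ ( - 1 ) 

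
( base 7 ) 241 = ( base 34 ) 3p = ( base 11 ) 106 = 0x7F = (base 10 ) 127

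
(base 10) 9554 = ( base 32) 9AI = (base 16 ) 2552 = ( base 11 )71a6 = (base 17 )1G10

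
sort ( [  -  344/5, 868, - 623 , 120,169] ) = [ - 623, - 344/5,120,169, 868 ] 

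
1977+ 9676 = 11653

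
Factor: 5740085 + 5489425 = 2^1 * 3^1*5^1*374317^1 = 11229510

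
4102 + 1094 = 5196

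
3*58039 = 174117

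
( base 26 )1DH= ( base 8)2007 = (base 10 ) 1031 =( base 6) 4435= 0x407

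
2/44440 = 1/22220 = 0.00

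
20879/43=485 + 24/43 = 485.56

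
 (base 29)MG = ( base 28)na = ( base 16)28E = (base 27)O6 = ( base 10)654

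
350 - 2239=  -  1889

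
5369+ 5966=11335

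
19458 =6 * 3243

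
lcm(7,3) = 21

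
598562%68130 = 53522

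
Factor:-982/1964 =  - 1/2= - 2^( - 1)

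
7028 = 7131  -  103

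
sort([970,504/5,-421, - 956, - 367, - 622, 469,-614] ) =[ - 956, - 622,-614 , - 421,  -  367,504/5,  469,970]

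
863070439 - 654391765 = 208678674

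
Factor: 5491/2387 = 7^( - 1 )*11^( - 1)*17^2*19^1*31^(  -  1 ) 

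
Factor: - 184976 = - 2^4*11^1*1051^1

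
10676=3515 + 7161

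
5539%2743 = 53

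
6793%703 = 466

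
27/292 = 27/292 = 0.09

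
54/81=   2/3 = 0.67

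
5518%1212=670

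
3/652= 3/652 =0.00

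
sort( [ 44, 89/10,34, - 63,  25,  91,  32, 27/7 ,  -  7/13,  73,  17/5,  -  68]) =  [ - 68, - 63,- 7/13, 17/5,27/7, 89/10, 25, 32, 34, 44, 73, 91 ]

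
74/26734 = 37/13367 = 0.00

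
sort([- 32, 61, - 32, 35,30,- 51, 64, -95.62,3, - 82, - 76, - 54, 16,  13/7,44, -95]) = [ - 95.62,  -  95, - 82, - 76,-54, - 51, -32,-32,13/7 , 3, 16,30,  35,44,61, 64]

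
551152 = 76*7252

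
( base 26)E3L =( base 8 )22533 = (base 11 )7204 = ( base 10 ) 9563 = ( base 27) D35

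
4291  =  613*7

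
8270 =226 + 8044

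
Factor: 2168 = 2^3*271^1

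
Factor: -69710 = - 2^1* 5^1*6971^1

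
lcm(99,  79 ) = 7821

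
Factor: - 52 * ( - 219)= 2^2*3^1 * 13^1*73^1 = 11388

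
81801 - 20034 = 61767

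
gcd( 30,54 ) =6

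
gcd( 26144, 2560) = 32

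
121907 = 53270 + 68637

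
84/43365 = 4/2065 = 0.00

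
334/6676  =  167/3338 = 0.05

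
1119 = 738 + 381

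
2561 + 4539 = 7100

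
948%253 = 189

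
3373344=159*21216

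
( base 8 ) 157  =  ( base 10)111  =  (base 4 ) 1233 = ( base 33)3C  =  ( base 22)51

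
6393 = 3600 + 2793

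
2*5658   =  11316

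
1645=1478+167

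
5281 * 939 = 4958859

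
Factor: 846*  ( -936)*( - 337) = 2^4*3^4*13^1*47^1 * 337^1 = 266855472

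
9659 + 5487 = 15146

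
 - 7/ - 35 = 1/5 = 0.20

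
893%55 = 13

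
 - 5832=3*(-1944) 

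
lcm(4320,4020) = 289440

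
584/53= 584/53 = 11.02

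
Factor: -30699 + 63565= 2^1*16433^1  =  32866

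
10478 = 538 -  - 9940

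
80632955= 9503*8485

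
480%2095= 480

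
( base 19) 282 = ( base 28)138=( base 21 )1KF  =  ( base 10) 876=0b1101101100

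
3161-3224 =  - 63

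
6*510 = 3060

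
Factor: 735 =3^1*5^1*7^2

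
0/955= 0 = 0.00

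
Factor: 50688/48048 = 96/91 = 2^5 * 3^1*7^( - 1)*13^( - 1)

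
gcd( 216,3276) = 36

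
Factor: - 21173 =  -31^1* 683^1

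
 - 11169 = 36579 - 47748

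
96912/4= 24228 = 24228.00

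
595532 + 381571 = 977103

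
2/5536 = 1/2768 = 0.00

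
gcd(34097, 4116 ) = 7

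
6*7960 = 47760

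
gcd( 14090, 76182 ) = 2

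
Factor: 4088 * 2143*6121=2^3*7^1*73^1 *2143^1*6121^1 = 53623534664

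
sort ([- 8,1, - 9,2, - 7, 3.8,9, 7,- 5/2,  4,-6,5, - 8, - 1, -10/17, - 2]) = [ - 9 , - 8, - 8, -7, - 6, - 5/2, - 2, - 1, - 10/17,1,2, 3.8, 4,5,7,9] 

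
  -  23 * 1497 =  - 34431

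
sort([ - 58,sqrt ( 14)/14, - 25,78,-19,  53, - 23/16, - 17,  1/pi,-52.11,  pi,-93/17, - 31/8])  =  [ - 58, - 52.11, - 25 , - 19, - 17,  -  93/17,-31/8 , - 23/16,sqrt( 14 ) /14,1/pi,pi,53,78] 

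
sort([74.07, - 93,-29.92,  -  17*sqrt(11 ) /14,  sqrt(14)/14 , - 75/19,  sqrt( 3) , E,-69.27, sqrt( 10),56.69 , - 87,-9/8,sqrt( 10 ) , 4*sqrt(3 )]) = [ - 93  , -87, - 69.27 , - 29.92, - 17*sqrt(11 ) /14, - 75/19,-9/8,sqrt (14 ) /14, sqrt(3 ), E, sqrt( 10)  ,  sqrt(10),4*sqrt( 3 ),  56.69,74.07]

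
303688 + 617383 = 921071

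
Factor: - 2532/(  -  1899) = 2^2*3^(-1) = 4/3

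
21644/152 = 5411/38 = 142.39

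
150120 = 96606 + 53514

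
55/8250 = 1/150= 0.01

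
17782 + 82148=99930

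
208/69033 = 208/69033 = 0.00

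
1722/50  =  861/25 = 34.44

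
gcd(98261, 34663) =1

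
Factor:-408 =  - 2^3*3^1*17^1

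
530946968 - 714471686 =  -183524718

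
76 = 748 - 672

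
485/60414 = 485/60414  =  0.01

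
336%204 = 132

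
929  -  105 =824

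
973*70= 68110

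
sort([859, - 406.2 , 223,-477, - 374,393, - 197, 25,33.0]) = [  -  477, - 406.2,-374,  -  197, 25,33.0,223, 393, 859 ] 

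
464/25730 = 232/12865 = 0.02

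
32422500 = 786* 41250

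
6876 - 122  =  6754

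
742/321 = 742/321=2.31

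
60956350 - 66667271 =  - 5710921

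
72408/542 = 133 + 161/271 = 133.59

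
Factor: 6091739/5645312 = 2^( - 10)*37^( - 1 )*41^1 * 149^( - 1 )*148579^1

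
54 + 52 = 106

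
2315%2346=2315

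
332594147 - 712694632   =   - 380100485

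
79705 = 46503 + 33202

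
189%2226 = 189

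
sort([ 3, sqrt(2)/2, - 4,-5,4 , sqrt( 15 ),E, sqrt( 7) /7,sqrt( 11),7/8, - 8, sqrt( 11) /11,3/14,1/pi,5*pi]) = [ - 8, - 5, - 4,3/14,  sqrt( 11) /11,1/pi,sqrt( 7)/7, sqrt ( 2)/2, 7/8, E, 3 , sqrt ( 11), sqrt( 15),4, 5*pi ]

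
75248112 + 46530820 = 121778932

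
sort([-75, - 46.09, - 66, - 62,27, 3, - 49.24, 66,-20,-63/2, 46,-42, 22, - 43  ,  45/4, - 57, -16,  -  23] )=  [- 75,-66,-62, - 57, - 49.24,-46.09, - 43, - 42, - 63/2,-23, - 20  , - 16, 3, 45/4,22 , 27,46,66 ] 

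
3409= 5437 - 2028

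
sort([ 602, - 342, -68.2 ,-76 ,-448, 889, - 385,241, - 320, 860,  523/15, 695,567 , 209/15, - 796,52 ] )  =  [ - 796, - 448,  -  385, - 342 , - 320,- 76, - 68.2, 209/15,  523/15,52,241,567 , 602, 695 , 860 , 889]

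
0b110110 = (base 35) 1J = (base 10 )54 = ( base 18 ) 30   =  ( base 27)20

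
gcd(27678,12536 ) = 2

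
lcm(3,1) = 3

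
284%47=2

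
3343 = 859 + 2484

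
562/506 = 281/253 = 1.11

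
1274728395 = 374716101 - -900012294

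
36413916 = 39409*924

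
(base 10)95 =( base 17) 5a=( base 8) 137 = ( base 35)2p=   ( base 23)43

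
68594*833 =57138802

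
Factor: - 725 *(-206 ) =149350   =  2^1*5^2*29^1 * 103^1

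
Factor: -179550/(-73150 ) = 3^3*11^(-1 )= 27/11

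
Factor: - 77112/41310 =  - 28/15  =  - 2^2*3^( - 1) * 5^( - 1 )*7^1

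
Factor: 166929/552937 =3^1*11^( - 1 )*43^ (- 1 )*167^( - 1)*7949^1 = 23847/78991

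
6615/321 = 20+65/107 = 20.61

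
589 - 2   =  587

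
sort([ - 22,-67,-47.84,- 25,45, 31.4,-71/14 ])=[ - 67, - 47.84,  -  25,-22, - 71/14, 31.4, 45]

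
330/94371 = 110/31457 = 0.00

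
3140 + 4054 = 7194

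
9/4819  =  9/4819 = 0.00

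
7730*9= 69570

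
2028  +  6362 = 8390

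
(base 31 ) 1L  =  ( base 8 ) 64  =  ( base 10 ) 52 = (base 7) 103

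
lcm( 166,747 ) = 1494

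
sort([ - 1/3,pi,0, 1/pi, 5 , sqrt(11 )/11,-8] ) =[-8, - 1/3,  0, sqrt(11)/11, 1/pi,pi, 5 ]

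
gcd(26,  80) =2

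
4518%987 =570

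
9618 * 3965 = 38135370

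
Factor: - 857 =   -  857^1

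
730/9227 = 730/9227 = 0.08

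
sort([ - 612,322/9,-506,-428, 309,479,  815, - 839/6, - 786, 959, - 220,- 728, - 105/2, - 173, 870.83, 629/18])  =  [-786, - 728, - 612,-506 , -428, - 220, - 173,-839/6, - 105/2,  629/18, 322/9,309, 479, 815, 870.83,  959] 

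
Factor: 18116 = 2^2 * 7^1*647^1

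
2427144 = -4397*( - 552) 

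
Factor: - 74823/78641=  - 3^1*7^2*19^ ( - 1 )*509^1*4139^( - 1) 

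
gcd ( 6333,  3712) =1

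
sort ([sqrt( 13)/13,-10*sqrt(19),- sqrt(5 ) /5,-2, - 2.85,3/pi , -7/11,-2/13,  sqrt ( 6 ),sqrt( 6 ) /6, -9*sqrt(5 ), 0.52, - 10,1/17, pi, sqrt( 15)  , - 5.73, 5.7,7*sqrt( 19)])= [  -  10*sqrt (19), - 9 * sqrt( 5 ), - 10, - 5.73, - 2.85, - 2, - 7/11,-sqrt( 5)/5, - 2/13, 1/17,sqrt(13)/13 , sqrt ( 6 ) /6, 0.52,3/pi,sqrt ( 6 ),pi, sqrt(15), 5.7, 7 * sqrt( 19)]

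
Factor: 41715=3^4*5^1*103^1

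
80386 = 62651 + 17735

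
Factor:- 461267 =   -  101^1*4567^1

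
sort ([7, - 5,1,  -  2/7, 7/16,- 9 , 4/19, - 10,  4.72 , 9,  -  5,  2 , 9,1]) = [ - 10,-9, - 5,-5,  -  2/7, 4/19,  7/16 , 1, 1 , 2,4.72,7,  9,9]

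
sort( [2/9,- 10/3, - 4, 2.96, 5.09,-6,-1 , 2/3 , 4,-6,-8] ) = [ - 8, - 6, - 6,-4,  -  10/3,-1, 2/9, 2/3, 2.96,  4,5.09 ] 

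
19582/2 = 9791 = 9791.00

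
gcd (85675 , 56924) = 1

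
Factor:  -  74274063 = - 3^1 *2113^1*11717^1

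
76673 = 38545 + 38128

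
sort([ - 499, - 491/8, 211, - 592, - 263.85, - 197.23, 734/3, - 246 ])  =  [  -  592, - 499, - 263.85, - 246, - 197.23, - 491/8, 211,734/3] 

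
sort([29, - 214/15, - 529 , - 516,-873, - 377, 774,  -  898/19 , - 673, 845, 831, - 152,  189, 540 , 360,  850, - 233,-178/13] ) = [ - 873, - 673, - 529, - 516,-377, - 233 , - 152, - 898/19,  -  214/15, - 178/13, 29, 189, 360, 540,774,831, 845, 850 ]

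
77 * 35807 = 2757139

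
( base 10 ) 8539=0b10000101011011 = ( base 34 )7D5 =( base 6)103311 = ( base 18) 1867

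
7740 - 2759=4981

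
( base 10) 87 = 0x57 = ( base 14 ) 63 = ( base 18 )4F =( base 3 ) 10020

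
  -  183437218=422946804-606384022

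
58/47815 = 58/47815=0.00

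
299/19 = 15 + 14/19 = 15.74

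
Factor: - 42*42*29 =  - 2^2 * 3^2*7^2*29^1 = - 51156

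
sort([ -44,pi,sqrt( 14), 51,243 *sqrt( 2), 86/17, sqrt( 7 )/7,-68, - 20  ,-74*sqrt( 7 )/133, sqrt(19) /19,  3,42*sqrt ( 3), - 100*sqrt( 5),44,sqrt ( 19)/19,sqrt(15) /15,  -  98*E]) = [ - 98  *E,  -  100* sqrt( 5) , - 68, - 44, -20,-74*sqrt ( 7)/133,sqrt( 19 )/19,sqrt (19 )/19,sqrt( 15 ) /15,sqrt(7) /7, 3,pi,sqrt( 14 ), 86/17,44, 51, 42*sqrt(3 ),243*sqrt(2)] 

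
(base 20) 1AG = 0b1001101000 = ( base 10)616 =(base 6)2504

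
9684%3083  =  435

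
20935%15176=5759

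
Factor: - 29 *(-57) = 3^1*19^1 * 29^1 = 1653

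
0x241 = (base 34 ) GX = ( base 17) 1gg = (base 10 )577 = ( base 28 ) KH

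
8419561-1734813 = 6684748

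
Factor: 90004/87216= 22501/21804 = 2^( - 2)*3^ (-1) * 23^( -1 ) * 79^( - 1 ) * 22501^1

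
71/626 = 71/626 =0.11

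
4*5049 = 20196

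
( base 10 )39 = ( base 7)54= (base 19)21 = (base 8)47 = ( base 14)2B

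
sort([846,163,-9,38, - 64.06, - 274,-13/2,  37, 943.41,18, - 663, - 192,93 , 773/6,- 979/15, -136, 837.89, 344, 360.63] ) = [ - 663,- 274,  -  192, - 136,  -  979/15,-64.06, - 9, - 13/2,18, 37, 38, 93,  773/6, 163, 344,360.63,837.89,  846, 943.41 ] 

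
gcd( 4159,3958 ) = 1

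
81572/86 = 948 +22/43 = 948.51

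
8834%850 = 334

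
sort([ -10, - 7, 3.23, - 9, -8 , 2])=[-10, - 9, - 8,  -  7, 2, 3.23]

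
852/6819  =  284/2273 = 0.12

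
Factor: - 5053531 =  - 7^1*283^1*2551^1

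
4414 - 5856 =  - 1442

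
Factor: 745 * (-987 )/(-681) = 245105/227 = 5^1 * 7^1*47^1*149^1*227^( - 1) 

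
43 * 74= 3182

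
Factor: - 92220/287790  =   - 58/181 = - 2^1 * 29^1 * 181^ ( - 1 )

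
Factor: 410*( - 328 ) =- 134480 = - 2^4*5^1*41^2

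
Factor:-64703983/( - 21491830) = 2^( - 1 ) * 5^(-1 )*43^( - 1 )*151^(-1 ) * 167^1*331^(  -  1 )*387449^1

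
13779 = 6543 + 7236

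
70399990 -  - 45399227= 115799217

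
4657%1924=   809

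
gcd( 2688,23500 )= 4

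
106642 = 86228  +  20414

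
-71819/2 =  - 71819/2 = -  35909.50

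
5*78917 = 394585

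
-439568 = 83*(-5296)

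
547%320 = 227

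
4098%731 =443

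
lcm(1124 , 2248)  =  2248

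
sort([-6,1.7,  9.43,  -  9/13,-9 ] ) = [- 9, - 6, - 9/13,1.7,9.43]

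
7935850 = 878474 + 7057376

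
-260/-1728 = 65/432 = 0.15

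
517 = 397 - -120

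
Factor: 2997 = 3^4* 37^1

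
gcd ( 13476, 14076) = 12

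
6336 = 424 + 5912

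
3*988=2964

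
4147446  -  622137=3525309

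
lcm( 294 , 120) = 5880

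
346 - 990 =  - 644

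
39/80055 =13/26685 = 0.00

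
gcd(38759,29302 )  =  49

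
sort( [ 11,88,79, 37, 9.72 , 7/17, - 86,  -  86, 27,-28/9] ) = [-86, - 86, - 28/9,7/17, 9.72 , 11,27,37,79,88] 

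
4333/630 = 6 + 79/90 = 6.88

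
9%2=1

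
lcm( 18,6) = 18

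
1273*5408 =6884384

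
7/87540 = 7/87540 = 0.00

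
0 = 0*1904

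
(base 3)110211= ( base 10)346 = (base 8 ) 532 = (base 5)2341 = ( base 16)15a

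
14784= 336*44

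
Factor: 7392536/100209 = 2^3 *3^(-1) * 47^1*19661^1*33403^( - 1 )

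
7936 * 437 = 3468032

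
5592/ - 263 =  - 22 + 194/263  =  - 21.26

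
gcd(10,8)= 2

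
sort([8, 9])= [ 8, 9 ] 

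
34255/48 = 34255/48=713.65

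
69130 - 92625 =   -  23495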